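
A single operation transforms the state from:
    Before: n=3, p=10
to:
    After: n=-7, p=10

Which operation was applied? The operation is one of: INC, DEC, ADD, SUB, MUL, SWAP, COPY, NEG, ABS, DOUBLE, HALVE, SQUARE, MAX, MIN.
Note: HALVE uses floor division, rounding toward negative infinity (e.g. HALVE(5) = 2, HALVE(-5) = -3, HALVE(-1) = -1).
SUB(n, p)

Analyzing the change:
Before: n=3, p=10
After: n=-7, p=10
Variable n changed from 3 to -7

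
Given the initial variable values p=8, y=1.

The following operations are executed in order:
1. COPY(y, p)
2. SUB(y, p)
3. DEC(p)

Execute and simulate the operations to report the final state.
{p: 7, y: 0}

Step-by-step execution:
Initial: p=8, y=1
After step 1 (COPY(y, p)): p=8, y=8
After step 2 (SUB(y, p)): p=8, y=0
After step 3 (DEC(p)): p=7, y=0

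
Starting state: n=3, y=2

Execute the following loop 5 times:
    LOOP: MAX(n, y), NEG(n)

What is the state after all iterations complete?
n=-2, y=2

Iteration trace:
Start: n=3, y=2
After iteration 1: n=-3, y=2
After iteration 2: n=-2, y=2
After iteration 3: n=-2, y=2
After iteration 4: n=-2, y=2
After iteration 5: n=-2, y=2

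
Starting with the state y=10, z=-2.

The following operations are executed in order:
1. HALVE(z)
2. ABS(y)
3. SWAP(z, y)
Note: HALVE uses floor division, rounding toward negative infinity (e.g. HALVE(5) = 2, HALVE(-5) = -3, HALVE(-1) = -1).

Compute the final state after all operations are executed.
{y: -1, z: 10}

Step-by-step execution:
Initial: y=10, z=-2
After step 1 (HALVE(z)): y=10, z=-1
After step 2 (ABS(y)): y=10, z=-1
After step 3 (SWAP(z, y)): y=-1, z=10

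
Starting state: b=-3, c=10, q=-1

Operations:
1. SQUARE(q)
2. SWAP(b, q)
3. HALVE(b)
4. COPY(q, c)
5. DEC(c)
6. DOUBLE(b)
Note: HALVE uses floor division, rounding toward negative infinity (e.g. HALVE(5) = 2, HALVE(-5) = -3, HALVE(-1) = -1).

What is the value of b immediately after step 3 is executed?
b = 0

Tracing b through execution:
Initial: b = -3
After step 1 (SQUARE(q)): b = -3
After step 2 (SWAP(b, q)): b = 1
After step 3 (HALVE(b)): b = 0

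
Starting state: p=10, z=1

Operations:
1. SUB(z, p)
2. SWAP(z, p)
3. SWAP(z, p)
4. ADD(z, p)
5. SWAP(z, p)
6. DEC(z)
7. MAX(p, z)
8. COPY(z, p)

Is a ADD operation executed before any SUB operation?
No

First ADD: step 4
First SUB: step 1
Since 4 > 1, SUB comes first.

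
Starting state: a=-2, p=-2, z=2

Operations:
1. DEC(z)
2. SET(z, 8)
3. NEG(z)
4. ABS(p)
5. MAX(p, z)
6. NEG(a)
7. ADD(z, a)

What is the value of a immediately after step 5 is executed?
a = -2

Tracing a through execution:
Initial: a = -2
After step 1 (DEC(z)): a = -2
After step 2 (SET(z, 8)): a = -2
After step 3 (NEG(z)): a = -2
After step 4 (ABS(p)): a = -2
After step 5 (MAX(p, z)): a = -2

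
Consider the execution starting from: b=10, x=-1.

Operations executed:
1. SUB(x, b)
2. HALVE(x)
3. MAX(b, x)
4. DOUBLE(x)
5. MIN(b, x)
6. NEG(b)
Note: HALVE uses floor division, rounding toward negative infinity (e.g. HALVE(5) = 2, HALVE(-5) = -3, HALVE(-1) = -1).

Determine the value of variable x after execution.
x = -12

Tracing execution:
Step 1: SUB(x, b) → x = -11
Step 2: HALVE(x) → x = -6
Step 3: MAX(b, x) → x = -6
Step 4: DOUBLE(x) → x = -12
Step 5: MIN(b, x) → x = -12
Step 6: NEG(b) → x = -12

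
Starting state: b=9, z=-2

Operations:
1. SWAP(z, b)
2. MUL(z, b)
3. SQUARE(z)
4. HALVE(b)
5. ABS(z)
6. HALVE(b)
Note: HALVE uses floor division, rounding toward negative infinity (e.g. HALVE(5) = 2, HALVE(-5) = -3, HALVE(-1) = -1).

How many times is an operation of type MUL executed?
1

Counting MUL operations:
Step 2: MUL(z, b) ← MUL
Total: 1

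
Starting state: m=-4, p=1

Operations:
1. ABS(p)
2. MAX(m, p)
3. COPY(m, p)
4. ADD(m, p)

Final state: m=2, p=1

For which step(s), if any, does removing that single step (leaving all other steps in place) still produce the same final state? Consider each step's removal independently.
Step(s) 1, 2, 3

Testing removal of each single step:
Without step 1: final = m=2, p=1 (same)
Without step 2: final = m=2, p=1 (same)
Without step 3: final = m=2, p=1 (same)
Without step 4: final = m=1, p=1 (different)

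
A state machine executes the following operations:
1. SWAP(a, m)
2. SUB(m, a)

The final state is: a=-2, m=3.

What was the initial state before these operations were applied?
a=1, m=-2

Working backwards:
Final state: a=-2, m=3
Before step 2 (SUB(m, a)): a=-2, m=1
Before step 1 (SWAP(a, m)): a=1, m=-2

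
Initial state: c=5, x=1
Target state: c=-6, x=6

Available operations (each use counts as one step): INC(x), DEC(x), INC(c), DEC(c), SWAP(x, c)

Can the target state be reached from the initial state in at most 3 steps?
No

The target state cannot be reached within 3 steps.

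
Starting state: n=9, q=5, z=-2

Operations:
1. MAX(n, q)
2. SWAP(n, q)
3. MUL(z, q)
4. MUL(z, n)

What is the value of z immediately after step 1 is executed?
z = -2

Tracing z through execution:
Initial: z = -2
After step 1 (MAX(n, q)): z = -2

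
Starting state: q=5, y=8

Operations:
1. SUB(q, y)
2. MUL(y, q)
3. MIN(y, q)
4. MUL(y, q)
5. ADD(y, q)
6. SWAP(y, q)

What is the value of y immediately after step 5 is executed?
y = 69

Tracing y through execution:
Initial: y = 8
After step 1 (SUB(q, y)): y = 8
After step 2 (MUL(y, q)): y = -24
After step 3 (MIN(y, q)): y = -24
After step 4 (MUL(y, q)): y = 72
After step 5 (ADD(y, q)): y = 69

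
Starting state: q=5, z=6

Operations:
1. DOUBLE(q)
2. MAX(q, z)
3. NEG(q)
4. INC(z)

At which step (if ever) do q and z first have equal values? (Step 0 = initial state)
Never

q and z never become equal during execution.

Comparing values at each step:
Initial: q=5, z=6
After step 1: q=10, z=6
After step 2: q=10, z=6
After step 3: q=-10, z=6
After step 4: q=-10, z=7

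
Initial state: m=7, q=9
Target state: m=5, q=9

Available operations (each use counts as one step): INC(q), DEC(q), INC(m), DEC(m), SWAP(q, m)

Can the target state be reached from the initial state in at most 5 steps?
Yes

Path (2 steps): DEC(m) → DEC(m)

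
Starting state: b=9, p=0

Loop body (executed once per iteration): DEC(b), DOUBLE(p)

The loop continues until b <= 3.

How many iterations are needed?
6

Tracing iterations:
Initial: b=9, p=0
After iteration 1: b=8, p=0
After iteration 2: b=7, p=0
After iteration 3: b=6, p=0
After iteration 4: b=5, p=0
After iteration 5: b=4, p=0
After iteration 6: b=3, p=0
b <= 3 now holds, so the loop exits after 6 iterations.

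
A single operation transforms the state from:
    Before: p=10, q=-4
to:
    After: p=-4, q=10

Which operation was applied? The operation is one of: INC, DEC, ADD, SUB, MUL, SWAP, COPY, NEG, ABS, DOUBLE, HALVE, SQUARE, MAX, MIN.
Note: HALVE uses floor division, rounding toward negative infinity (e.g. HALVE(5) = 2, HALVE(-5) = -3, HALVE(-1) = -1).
SWAP(q, p)

Analyzing the change:
Before: p=10, q=-4
After: p=-4, q=10
Variable q changed from -4 to 10
Variable p changed from 10 to -4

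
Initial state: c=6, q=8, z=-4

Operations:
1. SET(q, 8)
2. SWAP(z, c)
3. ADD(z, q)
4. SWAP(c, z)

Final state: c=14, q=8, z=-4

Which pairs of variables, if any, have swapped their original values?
None

Comparing initial and final values:
c: 6 → 14
q: 8 → 8
z: -4 → -4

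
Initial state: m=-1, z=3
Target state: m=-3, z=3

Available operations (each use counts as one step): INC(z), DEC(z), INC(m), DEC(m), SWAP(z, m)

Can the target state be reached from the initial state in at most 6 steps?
Yes

Path (2 steps): DEC(m) → DEC(m)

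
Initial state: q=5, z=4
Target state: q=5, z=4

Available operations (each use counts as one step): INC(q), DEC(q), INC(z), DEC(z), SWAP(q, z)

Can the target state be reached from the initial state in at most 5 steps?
Yes

Path (0 steps): 0 steps (already at target)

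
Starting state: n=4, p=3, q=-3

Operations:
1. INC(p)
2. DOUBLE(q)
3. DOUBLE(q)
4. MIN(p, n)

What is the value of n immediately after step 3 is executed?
n = 4

Tracing n through execution:
Initial: n = 4
After step 1 (INC(p)): n = 4
After step 2 (DOUBLE(q)): n = 4
After step 3 (DOUBLE(q)): n = 4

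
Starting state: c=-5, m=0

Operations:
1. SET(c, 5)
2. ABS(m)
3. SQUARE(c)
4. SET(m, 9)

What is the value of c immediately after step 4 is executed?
c = 25

Tracing c through execution:
Initial: c = -5
After step 1 (SET(c, 5)): c = 5
After step 2 (ABS(m)): c = 5
After step 3 (SQUARE(c)): c = 25
After step 4 (SET(m, 9)): c = 25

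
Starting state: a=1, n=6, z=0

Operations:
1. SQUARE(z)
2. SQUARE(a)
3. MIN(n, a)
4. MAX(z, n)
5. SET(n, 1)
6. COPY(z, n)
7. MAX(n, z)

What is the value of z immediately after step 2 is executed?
z = 0

Tracing z through execution:
Initial: z = 0
After step 1 (SQUARE(z)): z = 0
After step 2 (SQUARE(a)): z = 0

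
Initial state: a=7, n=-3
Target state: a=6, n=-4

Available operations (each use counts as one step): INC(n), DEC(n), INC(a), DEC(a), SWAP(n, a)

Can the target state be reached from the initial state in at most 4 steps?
Yes

Path (2 steps): DEC(n) → DEC(a)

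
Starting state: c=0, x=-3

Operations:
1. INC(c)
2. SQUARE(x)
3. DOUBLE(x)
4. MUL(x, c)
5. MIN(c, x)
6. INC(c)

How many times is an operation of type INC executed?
2

Counting INC operations:
Step 1: INC(c) ← INC
Step 6: INC(c) ← INC
Total: 2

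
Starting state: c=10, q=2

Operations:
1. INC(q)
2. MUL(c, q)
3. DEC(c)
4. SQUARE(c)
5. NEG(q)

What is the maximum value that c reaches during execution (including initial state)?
841

Values of c at each step:
Initial: c = 10
After step 1: c = 10
After step 2: c = 30
After step 3: c = 29
After step 4: c = 841 ← maximum
After step 5: c = 841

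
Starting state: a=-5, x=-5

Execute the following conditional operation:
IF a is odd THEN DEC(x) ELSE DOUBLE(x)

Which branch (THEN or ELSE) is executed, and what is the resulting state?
Branch: THEN, Final state: a=-5, x=-6

Evaluating condition: a is odd
Condition is True, so THEN branch executes
After DEC(x): a=-5, x=-6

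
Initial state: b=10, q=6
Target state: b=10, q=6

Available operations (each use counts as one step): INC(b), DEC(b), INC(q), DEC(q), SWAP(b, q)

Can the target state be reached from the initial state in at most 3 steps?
Yes

Path (0 steps): 0 steps (already at target)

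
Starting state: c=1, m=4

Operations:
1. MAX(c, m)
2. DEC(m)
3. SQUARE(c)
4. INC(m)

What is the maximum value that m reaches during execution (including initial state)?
4

Values of m at each step:
Initial: m = 4 ← maximum
After step 1: m = 4
After step 2: m = 3
After step 3: m = 3
After step 4: m = 4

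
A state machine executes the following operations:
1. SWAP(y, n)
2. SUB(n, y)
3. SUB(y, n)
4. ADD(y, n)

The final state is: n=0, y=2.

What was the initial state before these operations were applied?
n=2, y=2

Working backwards:
Final state: n=0, y=2
Before step 4 (ADD(y, n)): n=0, y=2
Before step 3 (SUB(y, n)): n=0, y=2
Before step 2 (SUB(n, y)): n=2, y=2
Before step 1 (SWAP(y, n)): n=2, y=2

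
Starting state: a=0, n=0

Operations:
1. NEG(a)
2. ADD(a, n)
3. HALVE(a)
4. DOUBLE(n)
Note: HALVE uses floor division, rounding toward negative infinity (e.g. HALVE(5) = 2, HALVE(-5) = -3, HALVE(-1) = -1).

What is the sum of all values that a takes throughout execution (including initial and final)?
0

Values of a at each step:
Initial: a = 0
After step 1: a = 0
After step 2: a = 0
After step 3: a = 0
After step 4: a = 0
Sum = 0 + 0 + 0 + 0 + 0 = 0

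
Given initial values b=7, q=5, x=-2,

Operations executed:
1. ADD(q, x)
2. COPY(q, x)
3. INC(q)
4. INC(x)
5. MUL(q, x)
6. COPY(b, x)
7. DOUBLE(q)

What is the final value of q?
q = 2

Tracing execution:
Step 1: ADD(q, x) → q = 3
Step 2: COPY(q, x) → q = -2
Step 3: INC(q) → q = -1
Step 4: INC(x) → q = -1
Step 5: MUL(q, x) → q = 1
Step 6: COPY(b, x) → q = 1
Step 7: DOUBLE(q) → q = 2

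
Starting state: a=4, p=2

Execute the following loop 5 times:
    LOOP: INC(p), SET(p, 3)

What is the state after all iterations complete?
a=4, p=3

Iteration trace:
Start: a=4, p=2
After iteration 1: a=4, p=3
After iteration 2: a=4, p=3
After iteration 3: a=4, p=3
After iteration 4: a=4, p=3
After iteration 5: a=4, p=3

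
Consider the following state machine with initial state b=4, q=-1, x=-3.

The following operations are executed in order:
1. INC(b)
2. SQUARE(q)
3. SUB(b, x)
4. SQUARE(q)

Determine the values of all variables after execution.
{b: 8, q: 1, x: -3}

Step-by-step execution:
Initial: b=4, q=-1, x=-3
After step 1 (INC(b)): b=5, q=-1, x=-3
After step 2 (SQUARE(q)): b=5, q=1, x=-3
After step 3 (SUB(b, x)): b=8, q=1, x=-3
After step 4 (SQUARE(q)): b=8, q=1, x=-3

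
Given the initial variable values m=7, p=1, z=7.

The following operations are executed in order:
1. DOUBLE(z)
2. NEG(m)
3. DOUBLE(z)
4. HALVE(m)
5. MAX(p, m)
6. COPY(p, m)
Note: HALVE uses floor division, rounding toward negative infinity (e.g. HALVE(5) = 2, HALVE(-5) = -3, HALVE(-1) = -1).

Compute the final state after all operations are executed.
{m: -4, p: -4, z: 28}

Step-by-step execution:
Initial: m=7, p=1, z=7
After step 1 (DOUBLE(z)): m=7, p=1, z=14
After step 2 (NEG(m)): m=-7, p=1, z=14
After step 3 (DOUBLE(z)): m=-7, p=1, z=28
After step 4 (HALVE(m)): m=-4, p=1, z=28
After step 5 (MAX(p, m)): m=-4, p=1, z=28
After step 6 (COPY(p, m)): m=-4, p=-4, z=28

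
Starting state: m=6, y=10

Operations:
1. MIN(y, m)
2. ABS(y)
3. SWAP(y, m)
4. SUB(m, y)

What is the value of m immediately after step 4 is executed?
m = 0

Tracing m through execution:
Initial: m = 6
After step 1 (MIN(y, m)): m = 6
After step 2 (ABS(y)): m = 6
After step 3 (SWAP(y, m)): m = 6
After step 4 (SUB(m, y)): m = 0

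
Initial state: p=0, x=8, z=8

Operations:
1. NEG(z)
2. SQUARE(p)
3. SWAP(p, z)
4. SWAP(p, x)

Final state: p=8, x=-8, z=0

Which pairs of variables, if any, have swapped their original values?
(p, z)

Comparing initial and final values:
p: 0 → 8
x: 8 → -8
z: 8 → 0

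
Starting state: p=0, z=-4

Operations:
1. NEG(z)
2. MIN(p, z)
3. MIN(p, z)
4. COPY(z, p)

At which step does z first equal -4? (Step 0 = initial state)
Step 0

Tracing z:
Initial: z = -4 ← first occurrence
After step 1: z = 4
After step 2: z = 4
After step 3: z = 4
After step 4: z = 0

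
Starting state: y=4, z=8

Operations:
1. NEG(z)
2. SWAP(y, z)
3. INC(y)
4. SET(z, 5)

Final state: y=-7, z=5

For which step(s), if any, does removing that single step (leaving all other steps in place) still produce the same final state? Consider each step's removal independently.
None - removing any single step changes the final result

Testing removal of each single step:
Without step 1: final = y=9, z=5 (different)
Without step 2: final = y=5, z=5 (different)
Without step 3: final = y=-8, z=5 (different)
Without step 4: final = y=-7, z=4 (different)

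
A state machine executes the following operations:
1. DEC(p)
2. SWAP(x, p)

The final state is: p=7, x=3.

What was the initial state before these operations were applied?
p=4, x=7

Working backwards:
Final state: p=7, x=3
Before step 2 (SWAP(x, p)): p=3, x=7
Before step 1 (DEC(p)): p=4, x=7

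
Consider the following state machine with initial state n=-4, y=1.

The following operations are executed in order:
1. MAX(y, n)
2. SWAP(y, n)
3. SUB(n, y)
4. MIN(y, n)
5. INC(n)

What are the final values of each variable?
{n: 6, y: -4}

Step-by-step execution:
Initial: n=-4, y=1
After step 1 (MAX(y, n)): n=-4, y=1
After step 2 (SWAP(y, n)): n=1, y=-4
After step 3 (SUB(n, y)): n=5, y=-4
After step 4 (MIN(y, n)): n=5, y=-4
After step 5 (INC(n)): n=6, y=-4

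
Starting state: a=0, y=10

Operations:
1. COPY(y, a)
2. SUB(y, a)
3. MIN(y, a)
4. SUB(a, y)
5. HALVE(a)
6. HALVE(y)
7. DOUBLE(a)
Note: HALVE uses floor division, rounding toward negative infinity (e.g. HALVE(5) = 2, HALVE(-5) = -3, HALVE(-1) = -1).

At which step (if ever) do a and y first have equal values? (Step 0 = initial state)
Step 1

a and y first become equal after step 1.

Comparing values at each step:
Initial: a=0, y=10
After step 1: a=0, y=0 ← equal!
After step 2: a=0, y=0 ← equal!
After step 3: a=0, y=0 ← equal!
After step 4: a=0, y=0 ← equal!
After step 5: a=0, y=0 ← equal!
After step 6: a=0, y=0 ← equal!
After step 7: a=0, y=0 ← equal!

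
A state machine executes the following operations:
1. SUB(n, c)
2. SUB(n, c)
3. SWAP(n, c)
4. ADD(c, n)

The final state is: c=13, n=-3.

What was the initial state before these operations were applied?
c=-3, n=10

Working backwards:
Final state: c=13, n=-3
Before step 4 (ADD(c, n)): c=16, n=-3
Before step 3 (SWAP(n, c)): c=-3, n=16
Before step 2 (SUB(n, c)): c=-3, n=13
Before step 1 (SUB(n, c)): c=-3, n=10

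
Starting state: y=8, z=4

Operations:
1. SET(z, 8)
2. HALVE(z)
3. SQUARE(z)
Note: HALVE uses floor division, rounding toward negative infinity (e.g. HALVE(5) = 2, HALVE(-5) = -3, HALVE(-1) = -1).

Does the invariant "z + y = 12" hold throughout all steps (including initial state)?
No, violated after step 1

The invariant is violated after step 1.

State at each step:
Initial: y=8, z=4
After step 1: y=8, z=8
After step 2: y=8, z=4
After step 3: y=8, z=16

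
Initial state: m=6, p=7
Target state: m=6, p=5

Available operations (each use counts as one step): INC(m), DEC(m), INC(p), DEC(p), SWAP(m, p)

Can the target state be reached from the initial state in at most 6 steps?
Yes

Path (2 steps): DEC(p) → DEC(p)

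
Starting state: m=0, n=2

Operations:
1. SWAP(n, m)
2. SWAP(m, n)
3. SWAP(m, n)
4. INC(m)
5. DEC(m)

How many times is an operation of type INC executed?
1

Counting INC operations:
Step 4: INC(m) ← INC
Total: 1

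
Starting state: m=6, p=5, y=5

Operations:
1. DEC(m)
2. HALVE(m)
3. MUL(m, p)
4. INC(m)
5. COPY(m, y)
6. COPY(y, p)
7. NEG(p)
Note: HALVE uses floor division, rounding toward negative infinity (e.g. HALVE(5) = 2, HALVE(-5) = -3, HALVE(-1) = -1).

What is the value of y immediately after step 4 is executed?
y = 5

Tracing y through execution:
Initial: y = 5
After step 1 (DEC(m)): y = 5
After step 2 (HALVE(m)): y = 5
After step 3 (MUL(m, p)): y = 5
After step 4 (INC(m)): y = 5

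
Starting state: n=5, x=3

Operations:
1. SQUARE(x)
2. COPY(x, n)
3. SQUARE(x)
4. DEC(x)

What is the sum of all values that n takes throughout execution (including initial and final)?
25

Values of n at each step:
Initial: n = 5
After step 1: n = 5
After step 2: n = 5
After step 3: n = 5
After step 4: n = 5
Sum = 5 + 5 + 5 + 5 + 5 = 25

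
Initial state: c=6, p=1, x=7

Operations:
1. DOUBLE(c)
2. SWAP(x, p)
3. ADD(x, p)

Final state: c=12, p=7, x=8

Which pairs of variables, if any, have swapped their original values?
None

Comparing initial and final values:
p: 1 → 7
c: 6 → 12
x: 7 → 8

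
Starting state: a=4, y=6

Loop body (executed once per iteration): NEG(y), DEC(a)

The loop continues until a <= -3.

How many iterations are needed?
7

Tracing iterations:
Initial: a=4, y=6
After iteration 1: a=3, y=-6
After iteration 2: a=2, y=6
After iteration 3: a=1, y=-6
After iteration 4: a=0, y=6
After iteration 5: a=-1, y=-6
After iteration 6: a=-2, y=6
After iteration 7: a=-3, y=-6
a <= -3 now holds, so the loop exits after 7 iterations.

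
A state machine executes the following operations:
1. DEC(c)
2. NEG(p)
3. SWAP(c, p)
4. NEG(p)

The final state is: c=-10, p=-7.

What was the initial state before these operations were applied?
c=8, p=10

Working backwards:
Final state: c=-10, p=-7
Before step 4 (NEG(p)): c=-10, p=7
Before step 3 (SWAP(c, p)): c=7, p=-10
Before step 2 (NEG(p)): c=7, p=10
Before step 1 (DEC(c)): c=8, p=10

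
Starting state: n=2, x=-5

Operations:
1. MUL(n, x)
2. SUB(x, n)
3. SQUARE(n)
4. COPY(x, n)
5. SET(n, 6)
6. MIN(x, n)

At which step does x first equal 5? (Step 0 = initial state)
Step 2

Tracing x:
Initial: x = -5
After step 1: x = -5
After step 2: x = 5 ← first occurrence
After step 3: x = 5
After step 4: x = 100
After step 5: x = 100
After step 6: x = 6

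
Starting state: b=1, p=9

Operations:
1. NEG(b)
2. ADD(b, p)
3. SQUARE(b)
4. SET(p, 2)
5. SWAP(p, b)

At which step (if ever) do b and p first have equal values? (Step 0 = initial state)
Never

b and p never become equal during execution.

Comparing values at each step:
Initial: b=1, p=9
After step 1: b=-1, p=9
After step 2: b=8, p=9
After step 3: b=64, p=9
After step 4: b=64, p=2
After step 5: b=2, p=64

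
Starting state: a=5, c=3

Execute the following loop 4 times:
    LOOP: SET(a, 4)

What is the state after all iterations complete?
a=4, c=3

Iteration trace:
Start: a=5, c=3
After iteration 1: a=4, c=3
After iteration 2: a=4, c=3
After iteration 3: a=4, c=3
After iteration 4: a=4, c=3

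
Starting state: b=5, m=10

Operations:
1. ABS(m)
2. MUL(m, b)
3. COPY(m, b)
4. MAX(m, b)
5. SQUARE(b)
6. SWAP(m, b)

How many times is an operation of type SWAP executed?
1

Counting SWAP operations:
Step 6: SWAP(m, b) ← SWAP
Total: 1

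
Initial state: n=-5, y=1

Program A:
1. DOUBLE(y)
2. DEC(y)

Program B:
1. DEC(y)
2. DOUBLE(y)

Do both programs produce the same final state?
No

Program A final state: n=-5, y=1
Program B final state: n=-5, y=0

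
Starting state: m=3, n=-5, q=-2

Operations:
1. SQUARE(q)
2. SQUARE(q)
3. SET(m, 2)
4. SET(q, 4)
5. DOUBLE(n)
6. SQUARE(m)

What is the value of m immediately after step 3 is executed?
m = 2

Tracing m through execution:
Initial: m = 3
After step 1 (SQUARE(q)): m = 3
After step 2 (SQUARE(q)): m = 3
After step 3 (SET(m, 2)): m = 2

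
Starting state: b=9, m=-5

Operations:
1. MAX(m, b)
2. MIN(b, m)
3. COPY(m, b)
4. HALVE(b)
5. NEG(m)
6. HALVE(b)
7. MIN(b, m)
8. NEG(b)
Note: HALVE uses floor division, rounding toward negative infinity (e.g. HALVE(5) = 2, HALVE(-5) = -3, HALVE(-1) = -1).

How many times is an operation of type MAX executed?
1

Counting MAX operations:
Step 1: MAX(m, b) ← MAX
Total: 1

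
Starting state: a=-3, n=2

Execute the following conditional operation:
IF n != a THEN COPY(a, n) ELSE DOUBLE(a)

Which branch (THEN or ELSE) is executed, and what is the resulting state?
Branch: THEN, Final state: a=2, n=2

Evaluating condition: n != a
n = 2, a = -3
Condition is True, so THEN branch executes
After COPY(a, n): a=2, n=2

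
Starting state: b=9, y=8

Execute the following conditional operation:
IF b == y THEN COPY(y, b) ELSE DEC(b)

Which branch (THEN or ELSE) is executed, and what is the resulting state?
Branch: ELSE, Final state: b=8, y=8

Evaluating condition: b == y
b = 9, y = 8
Condition is False, so ELSE branch executes
After DEC(b): b=8, y=8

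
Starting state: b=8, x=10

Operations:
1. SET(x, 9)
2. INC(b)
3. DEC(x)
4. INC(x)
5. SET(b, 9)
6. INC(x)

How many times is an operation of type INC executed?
3

Counting INC operations:
Step 2: INC(b) ← INC
Step 4: INC(x) ← INC
Step 6: INC(x) ← INC
Total: 3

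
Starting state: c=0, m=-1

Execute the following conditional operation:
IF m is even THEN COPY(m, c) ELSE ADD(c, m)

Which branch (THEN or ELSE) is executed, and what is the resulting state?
Branch: ELSE, Final state: c=-1, m=-1

Evaluating condition: m is even
Condition is False, so ELSE branch executes
After ADD(c, m): c=-1, m=-1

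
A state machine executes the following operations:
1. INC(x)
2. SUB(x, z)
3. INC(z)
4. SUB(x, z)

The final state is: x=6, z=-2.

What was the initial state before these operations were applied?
x=0, z=-3

Working backwards:
Final state: x=6, z=-2
Before step 4 (SUB(x, z)): x=4, z=-2
Before step 3 (INC(z)): x=4, z=-3
Before step 2 (SUB(x, z)): x=1, z=-3
Before step 1 (INC(x)): x=0, z=-3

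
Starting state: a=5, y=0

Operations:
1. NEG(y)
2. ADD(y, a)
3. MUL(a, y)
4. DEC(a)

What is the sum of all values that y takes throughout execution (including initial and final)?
15

Values of y at each step:
Initial: y = 0
After step 1: y = 0
After step 2: y = 5
After step 3: y = 5
After step 4: y = 5
Sum = 0 + 0 + 5 + 5 + 5 = 15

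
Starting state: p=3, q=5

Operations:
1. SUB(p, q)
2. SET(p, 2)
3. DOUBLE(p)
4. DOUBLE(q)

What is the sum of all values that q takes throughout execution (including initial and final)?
30

Values of q at each step:
Initial: q = 5
After step 1: q = 5
After step 2: q = 5
After step 3: q = 5
After step 4: q = 10
Sum = 5 + 5 + 5 + 5 + 10 = 30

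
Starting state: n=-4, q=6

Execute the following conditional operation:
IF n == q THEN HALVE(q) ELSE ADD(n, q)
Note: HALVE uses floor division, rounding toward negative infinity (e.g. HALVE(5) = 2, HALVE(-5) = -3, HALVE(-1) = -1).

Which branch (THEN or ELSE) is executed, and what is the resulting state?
Branch: ELSE, Final state: n=2, q=6

Evaluating condition: n == q
n = -4, q = 6
Condition is False, so ELSE branch executes
After ADD(n, q): n=2, q=6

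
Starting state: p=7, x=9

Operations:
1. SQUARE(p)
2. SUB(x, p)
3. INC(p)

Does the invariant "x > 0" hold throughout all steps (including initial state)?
No, violated after step 2

The invariant is violated after step 2.

State at each step:
Initial: p=7, x=9
After step 1: p=49, x=9
After step 2: p=49, x=-40
After step 3: p=50, x=-40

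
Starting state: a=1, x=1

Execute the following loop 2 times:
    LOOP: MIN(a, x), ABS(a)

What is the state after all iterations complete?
a=1, x=1

Iteration trace:
Start: a=1, x=1
After iteration 1: a=1, x=1
After iteration 2: a=1, x=1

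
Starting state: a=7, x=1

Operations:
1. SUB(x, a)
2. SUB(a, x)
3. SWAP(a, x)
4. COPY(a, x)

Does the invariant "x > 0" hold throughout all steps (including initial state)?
No, violated after step 1

The invariant is violated after step 1.

State at each step:
Initial: a=7, x=1
After step 1: a=7, x=-6
After step 2: a=13, x=-6
After step 3: a=-6, x=13
After step 4: a=13, x=13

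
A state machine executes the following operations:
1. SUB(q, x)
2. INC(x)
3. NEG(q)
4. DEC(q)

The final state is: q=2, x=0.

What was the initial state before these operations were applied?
q=-4, x=-1

Working backwards:
Final state: q=2, x=0
Before step 4 (DEC(q)): q=3, x=0
Before step 3 (NEG(q)): q=-3, x=0
Before step 2 (INC(x)): q=-3, x=-1
Before step 1 (SUB(q, x)): q=-4, x=-1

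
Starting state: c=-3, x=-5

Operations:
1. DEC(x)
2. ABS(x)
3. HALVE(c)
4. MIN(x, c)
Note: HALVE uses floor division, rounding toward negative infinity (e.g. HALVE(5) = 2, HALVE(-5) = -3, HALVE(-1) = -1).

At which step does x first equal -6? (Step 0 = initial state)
Step 1

Tracing x:
Initial: x = -5
After step 1: x = -6 ← first occurrence
After step 2: x = 6
After step 3: x = 6
After step 4: x = -2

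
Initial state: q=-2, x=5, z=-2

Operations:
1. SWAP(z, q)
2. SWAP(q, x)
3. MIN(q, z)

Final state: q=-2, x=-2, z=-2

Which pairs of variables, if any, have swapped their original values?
None

Comparing initial and final values:
z: -2 → -2
x: 5 → -2
q: -2 → -2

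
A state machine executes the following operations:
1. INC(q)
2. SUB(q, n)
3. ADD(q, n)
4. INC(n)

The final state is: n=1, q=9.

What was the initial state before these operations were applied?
n=0, q=8

Working backwards:
Final state: n=1, q=9
Before step 4 (INC(n)): n=0, q=9
Before step 3 (ADD(q, n)): n=0, q=9
Before step 2 (SUB(q, n)): n=0, q=9
Before step 1 (INC(q)): n=0, q=8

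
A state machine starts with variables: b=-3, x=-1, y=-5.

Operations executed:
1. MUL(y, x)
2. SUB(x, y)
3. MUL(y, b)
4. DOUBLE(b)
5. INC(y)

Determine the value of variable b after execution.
b = -6

Tracing execution:
Step 1: MUL(y, x) → b = -3
Step 2: SUB(x, y) → b = -3
Step 3: MUL(y, b) → b = -3
Step 4: DOUBLE(b) → b = -6
Step 5: INC(y) → b = -6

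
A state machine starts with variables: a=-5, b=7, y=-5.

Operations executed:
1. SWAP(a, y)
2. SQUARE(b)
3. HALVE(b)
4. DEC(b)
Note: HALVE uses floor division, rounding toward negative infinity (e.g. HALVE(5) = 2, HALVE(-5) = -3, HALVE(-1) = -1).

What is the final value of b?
b = 23

Tracing execution:
Step 1: SWAP(a, y) → b = 7
Step 2: SQUARE(b) → b = 49
Step 3: HALVE(b) → b = 24
Step 4: DEC(b) → b = 23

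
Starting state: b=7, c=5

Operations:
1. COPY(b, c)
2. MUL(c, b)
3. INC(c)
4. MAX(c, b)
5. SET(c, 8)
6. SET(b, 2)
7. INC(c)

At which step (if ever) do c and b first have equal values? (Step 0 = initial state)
Step 1

c and b first become equal after step 1.

Comparing values at each step:
Initial: c=5, b=7
After step 1: c=5, b=5 ← equal!
After step 2: c=25, b=5
After step 3: c=26, b=5
After step 4: c=26, b=5
After step 5: c=8, b=5
After step 6: c=8, b=2
After step 7: c=9, b=2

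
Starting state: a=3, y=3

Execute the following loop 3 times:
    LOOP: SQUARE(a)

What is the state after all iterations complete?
a=6561, y=3

Iteration trace:
Start: a=3, y=3
After iteration 1: a=9, y=3
After iteration 2: a=81, y=3
After iteration 3: a=6561, y=3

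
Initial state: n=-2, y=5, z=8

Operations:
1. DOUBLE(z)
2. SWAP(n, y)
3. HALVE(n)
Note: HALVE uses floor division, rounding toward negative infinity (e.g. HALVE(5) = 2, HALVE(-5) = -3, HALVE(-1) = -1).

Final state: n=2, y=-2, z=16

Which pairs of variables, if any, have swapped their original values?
None

Comparing initial and final values:
y: 5 → -2
n: -2 → 2
z: 8 → 16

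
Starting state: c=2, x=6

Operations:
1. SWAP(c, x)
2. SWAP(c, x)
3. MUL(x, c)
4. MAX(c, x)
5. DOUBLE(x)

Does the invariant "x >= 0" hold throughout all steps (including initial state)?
Yes

The invariant holds at every step.

State at each step:
Initial: c=2, x=6
After step 1: c=6, x=2
After step 2: c=2, x=6
After step 3: c=2, x=12
After step 4: c=12, x=12
After step 5: c=12, x=24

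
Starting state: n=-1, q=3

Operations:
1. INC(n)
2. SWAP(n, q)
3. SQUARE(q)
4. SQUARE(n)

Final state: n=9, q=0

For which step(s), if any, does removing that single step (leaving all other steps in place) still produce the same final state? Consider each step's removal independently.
Step(s) 3

Testing removal of each single step:
Without step 1: final = n=9, q=1 (different)
Without step 2: final = n=0, q=9 (different)
Without step 3: final = n=9, q=0 (same)
Without step 4: final = n=3, q=0 (different)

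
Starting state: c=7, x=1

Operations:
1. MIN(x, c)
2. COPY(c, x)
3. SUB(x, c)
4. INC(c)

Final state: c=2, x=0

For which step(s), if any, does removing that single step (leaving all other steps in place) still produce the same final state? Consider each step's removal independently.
Step(s) 1

Testing removal of each single step:
Without step 1: final = c=2, x=0 (same)
Without step 2: final = c=8, x=-6 (different)
Without step 3: final = c=2, x=1 (different)
Without step 4: final = c=1, x=0 (different)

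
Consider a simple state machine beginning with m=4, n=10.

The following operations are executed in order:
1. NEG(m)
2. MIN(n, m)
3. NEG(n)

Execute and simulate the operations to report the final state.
{m: -4, n: 4}

Step-by-step execution:
Initial: m=4, n=10
After step 1 (NEG(m)): m=-4, n=10
After step 2 (MIN(n, m)): m=-4, n=-4
After step 3 (NEG(n)): m=-4, n=4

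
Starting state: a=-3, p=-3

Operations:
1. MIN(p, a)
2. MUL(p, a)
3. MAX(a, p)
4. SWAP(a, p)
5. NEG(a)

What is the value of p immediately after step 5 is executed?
p = 9

Tracing p through execution:
Initial: p = -3
After step 1 (MIN(p, a)): p = -3
After step 2 (MUL(p, a)): p = 9
After step 3 (MAX(a, p)): p = 9
After step 4 (SWAP(a, p)): p = 9
After step 5 (NEG(a)): p = 9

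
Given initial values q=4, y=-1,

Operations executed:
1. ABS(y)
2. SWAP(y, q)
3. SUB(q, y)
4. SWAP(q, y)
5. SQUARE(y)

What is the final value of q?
q = 4

Tracing execution:
Step 1: ABS(y) → q = 4
Step 2: SWAP(y, q) → q = 1
Step 3: SUB(q, y) → q = -3
Step 4: SWAP(q, y) → q = 4
Step 5: SQUARE(y) → q = 4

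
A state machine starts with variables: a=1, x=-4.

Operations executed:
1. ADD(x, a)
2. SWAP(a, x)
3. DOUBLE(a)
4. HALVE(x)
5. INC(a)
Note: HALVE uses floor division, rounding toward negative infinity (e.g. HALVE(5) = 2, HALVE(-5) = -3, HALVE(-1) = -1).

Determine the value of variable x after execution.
x = 0

Tracing execution:
Step 1: ADD(x, a) → x = -3
Step 2: SWAP(a, x) → x = 1
Step 3: DOUBLE(a) → x = 1
Step 4: HALVE(x) → x = 0
Step 5: INC(a) → x = 0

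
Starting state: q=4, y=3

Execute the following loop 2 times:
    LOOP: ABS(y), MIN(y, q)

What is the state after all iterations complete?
q=4, y=3

Iteration trace:
Start: q=4, y=3
After iteration 1: q=4, y=3
After iteration 2: q=4, y=3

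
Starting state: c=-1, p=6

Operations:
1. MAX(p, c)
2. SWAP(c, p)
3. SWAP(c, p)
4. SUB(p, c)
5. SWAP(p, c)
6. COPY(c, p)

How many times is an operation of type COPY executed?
1

Counting COPY operations:
Step 6: COPY(c, p) ← COPY
Total: 1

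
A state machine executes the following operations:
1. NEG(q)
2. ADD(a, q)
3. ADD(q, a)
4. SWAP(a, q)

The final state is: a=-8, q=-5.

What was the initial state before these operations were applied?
a=-2, q=3

Working backwards:
Final state: a=-8, q=-5
Before step 4 (SWAP(a, q)): a=-5, q=-8
Before step 3 (ADD(q, a)): a=-5, q=-3
Before step 2 (ADD(a, q)): a=-2, q=-3
Before step 1 (NEG(q)): a=-2, q=3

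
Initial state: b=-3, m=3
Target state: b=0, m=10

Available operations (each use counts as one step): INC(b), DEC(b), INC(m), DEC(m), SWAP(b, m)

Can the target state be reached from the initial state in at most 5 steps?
No

The target state cannot be reached within 5 steps.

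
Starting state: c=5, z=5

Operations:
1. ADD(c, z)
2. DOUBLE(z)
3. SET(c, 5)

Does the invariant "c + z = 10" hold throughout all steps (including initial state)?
No, violated after step 1

The invariant is violated after step 1.

State at each step:
Initial: c=5, z=5
After step 1: c=10, z=5
After step 2: c=10, z=10
After step 3: c=5, z=10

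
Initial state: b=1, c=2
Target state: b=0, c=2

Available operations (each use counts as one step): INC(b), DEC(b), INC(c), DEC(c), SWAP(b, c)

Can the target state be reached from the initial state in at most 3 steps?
Yes

Path (1 step): DEC(b)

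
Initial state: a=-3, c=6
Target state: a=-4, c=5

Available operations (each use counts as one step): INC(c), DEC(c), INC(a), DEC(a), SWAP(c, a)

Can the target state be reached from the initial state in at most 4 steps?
Yes

Path (2 steps): DEC(c) → DEC(a)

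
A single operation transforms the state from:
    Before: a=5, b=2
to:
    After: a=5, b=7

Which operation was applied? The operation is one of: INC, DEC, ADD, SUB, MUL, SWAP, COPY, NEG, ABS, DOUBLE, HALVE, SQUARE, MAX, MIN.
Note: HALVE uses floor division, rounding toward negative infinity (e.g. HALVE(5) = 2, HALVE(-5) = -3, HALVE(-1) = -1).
ADD(b, a)

Analyzing the change:
Before: a=5, b=2
After: a=5, b=7
Variable b changed from 2 to 7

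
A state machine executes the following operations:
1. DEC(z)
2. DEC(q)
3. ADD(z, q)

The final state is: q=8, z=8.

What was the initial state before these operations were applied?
q=9, z=1

Working backwards:
Final state: q=8, z=8
Before step 3 (ADD(z, q)): q=8, z=0
Before step 2 (DEC(q)): q=9, z=0
Before step 1 (DEC(z)): q=9, z=1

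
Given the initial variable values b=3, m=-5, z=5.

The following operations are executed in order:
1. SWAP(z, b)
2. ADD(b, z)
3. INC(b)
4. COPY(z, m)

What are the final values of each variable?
{b: 9, m: -5, z: -5}

Step-by-step execution:
Initial: b=3, m=-5, z=5
After step 1 (SWAP(z, b)): b=5, m=-5, z=3
After step 2 (ADD(b, z)): b=8, m=-5, z=3
After step 3 (INC(b)): b=9, m=-5, z=3
After step 4 (COPY(z, m)): b=9, m=-5, z=-5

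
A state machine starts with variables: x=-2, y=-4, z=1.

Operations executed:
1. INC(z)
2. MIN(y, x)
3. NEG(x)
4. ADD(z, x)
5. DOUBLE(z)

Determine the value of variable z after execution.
z = 8

Tracing execution:
Step 1: INC(z) → z = 2
Step 2: MIN(y, x) → z = 2
Step 3: NEG(x) → z = 2
Step 4: ADD(z, x) → z = 4
Step 5: DOUBLE(z) → z = 8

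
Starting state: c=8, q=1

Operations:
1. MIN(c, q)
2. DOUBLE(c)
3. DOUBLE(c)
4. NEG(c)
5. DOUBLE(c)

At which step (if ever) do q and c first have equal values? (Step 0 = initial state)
Step 1

q and c first become equal after step 1.

Comparing values at each step:
Initial: q=1, c=8
After step 1: q=1, c=1 ← equal!
After step 2: q=1, c=2
After step 3: q=1, c=4
After step 4: q=1, c=-4
After step 5: q=1, c=-8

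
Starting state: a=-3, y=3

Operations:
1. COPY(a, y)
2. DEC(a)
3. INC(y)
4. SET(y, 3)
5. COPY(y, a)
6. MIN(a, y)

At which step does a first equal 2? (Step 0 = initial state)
Step 2

Tracing a:
Initial: a = -3
After step 1: a = 3
After step 2: a = 2 ← first occurrence
After step 3: a = 2
After step 4: a = 2
After step 5: a = 2
After step 6: a = 2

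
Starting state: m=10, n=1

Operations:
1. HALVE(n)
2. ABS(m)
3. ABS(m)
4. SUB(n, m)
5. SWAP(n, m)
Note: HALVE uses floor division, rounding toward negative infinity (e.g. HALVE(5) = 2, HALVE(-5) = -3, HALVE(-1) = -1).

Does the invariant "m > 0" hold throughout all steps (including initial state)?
No, violated after step 5

The invariant is violated after step 5.

State at each step:
Initial: m=10, n=1
After step 1: m=10, n=0
After step 2: m=10, n=0
After step 3: m=10, n=0
After step 4: m=10, n=-10
After step 5: m=-10, n=10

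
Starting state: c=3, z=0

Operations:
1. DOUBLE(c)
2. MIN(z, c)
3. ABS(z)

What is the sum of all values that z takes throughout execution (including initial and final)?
0

Values of z at each step:
Initial: z = 0
After step 1: z = 0
After step 2: z = 0
After step 3: z = 0
Sum = 0 + 0 + 0 + 0 = 0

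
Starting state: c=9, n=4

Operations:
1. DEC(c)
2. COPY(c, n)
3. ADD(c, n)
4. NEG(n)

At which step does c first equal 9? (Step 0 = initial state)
Step 0

Tracing c:
Initial: c = 9 ← first occurrence
After step 1: c = 8
After step 2: c = 4
After step 3: c = 8
After step 4: c = 8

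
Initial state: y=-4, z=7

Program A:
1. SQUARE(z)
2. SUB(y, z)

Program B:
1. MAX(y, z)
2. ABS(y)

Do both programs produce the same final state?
No

Program A final state: y=-53, z=49
Program B final state: y=7, z=7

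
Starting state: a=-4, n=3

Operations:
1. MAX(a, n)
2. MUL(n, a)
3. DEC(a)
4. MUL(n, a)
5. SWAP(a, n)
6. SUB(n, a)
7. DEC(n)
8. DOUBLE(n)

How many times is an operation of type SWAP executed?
1

Counting SWAP operations:
Step 5: SWAP(a, n) ← SWAP
Total: 1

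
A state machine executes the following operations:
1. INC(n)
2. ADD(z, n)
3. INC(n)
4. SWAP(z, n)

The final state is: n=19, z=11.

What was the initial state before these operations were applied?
n=9, z=9

Working backwards:
Final state: n=19, z=11
Before step 4 (SWAP(z, n)): n=11, z=19
Before step 3 (INC(n)): n=10, z=19
Before step 2 (ADD(z, n)): n=10, z=9
Before step 1 (INC(n)): n=9, z=9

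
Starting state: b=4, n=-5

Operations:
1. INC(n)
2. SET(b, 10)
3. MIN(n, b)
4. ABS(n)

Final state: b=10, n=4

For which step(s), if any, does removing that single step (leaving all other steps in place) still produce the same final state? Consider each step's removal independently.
Step(s) 3

Testing removal of each single step:
Without step 1: final = b=10, n=5 (different)
Without step 2: final = b=4, n=4 (different)
Without step 3: final = b=10, n=4 (same)
Without step 4: final = b=10, n=-4 (different)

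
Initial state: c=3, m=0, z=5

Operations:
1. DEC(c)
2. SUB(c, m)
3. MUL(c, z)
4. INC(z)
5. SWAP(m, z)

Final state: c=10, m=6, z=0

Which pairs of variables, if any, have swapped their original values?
None

Comparing initial and final values:
c: 3 → 10
m: 0 → 6
z: 5 → 0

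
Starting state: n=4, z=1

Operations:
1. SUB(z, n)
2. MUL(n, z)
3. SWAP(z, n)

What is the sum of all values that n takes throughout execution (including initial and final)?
-7

Values of n at each step:
Initial: n = 4
After step 1: n = 4
After step 2: n = -12
After step 3: n = -3
Sum = 4 + 4 + -12 + -3 = -7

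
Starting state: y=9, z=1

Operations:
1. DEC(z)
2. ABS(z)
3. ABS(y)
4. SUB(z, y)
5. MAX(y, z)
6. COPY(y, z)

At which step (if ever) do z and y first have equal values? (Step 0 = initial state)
Step 6

z and y first become equal after step 6.

Comparing values at each step:
Initial: z=1, y=9
After step 1: z=0, y=9
After step 2: z=0, y=9
After step 3: z=0, y=9
After step 4: z=-9, y=9
After step 5: z=-9, y=9
After step 6: z=-9, y=-9 ← equal!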